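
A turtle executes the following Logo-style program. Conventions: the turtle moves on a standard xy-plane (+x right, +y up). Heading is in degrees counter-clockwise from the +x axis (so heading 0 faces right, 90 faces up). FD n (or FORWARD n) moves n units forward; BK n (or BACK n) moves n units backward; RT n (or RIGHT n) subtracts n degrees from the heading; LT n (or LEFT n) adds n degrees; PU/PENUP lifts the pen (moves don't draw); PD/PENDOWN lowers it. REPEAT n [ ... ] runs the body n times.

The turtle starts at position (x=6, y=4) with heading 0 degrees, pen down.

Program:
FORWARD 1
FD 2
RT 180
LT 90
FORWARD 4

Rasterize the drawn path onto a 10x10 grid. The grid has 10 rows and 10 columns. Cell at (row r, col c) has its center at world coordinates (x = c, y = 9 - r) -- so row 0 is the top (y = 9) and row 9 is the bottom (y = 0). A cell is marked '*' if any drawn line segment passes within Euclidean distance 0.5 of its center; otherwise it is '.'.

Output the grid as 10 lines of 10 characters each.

Segment 0: (6,4) -> (7,4)
Segment 1: (7,4) -> (9,4)
Segment 2: (9,4) -> (9,0)

Answer: ..........
..........
..........
..........
..........
......****
.........*
.........*
.........*
.........*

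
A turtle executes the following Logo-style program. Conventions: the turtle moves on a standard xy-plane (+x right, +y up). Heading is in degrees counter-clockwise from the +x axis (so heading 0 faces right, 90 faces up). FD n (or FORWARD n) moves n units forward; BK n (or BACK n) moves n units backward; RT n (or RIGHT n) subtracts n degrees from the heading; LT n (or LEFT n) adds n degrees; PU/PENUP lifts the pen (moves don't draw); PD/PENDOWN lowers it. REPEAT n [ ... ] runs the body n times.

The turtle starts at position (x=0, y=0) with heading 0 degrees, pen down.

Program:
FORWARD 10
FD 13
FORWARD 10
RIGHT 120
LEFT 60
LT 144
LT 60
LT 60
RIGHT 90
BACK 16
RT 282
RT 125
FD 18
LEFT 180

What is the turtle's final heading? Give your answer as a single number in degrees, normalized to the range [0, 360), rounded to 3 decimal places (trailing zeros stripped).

Executing turtle program step by step:
Start: pos=(0,0), heading=0, pen down
FD 10: (0,0) -> (10,0) [heading=0, draw]
FD 13: (10,0) -> (23,0) [heading=0, draw]
FD 10: (23,0) -> (33,0) [heading=0, draw]
RT 120: heading 0 -> 240
LT 60: heading 240 -> 300
LT 144: heading 300 -> 84
LT 60: heading 84 -> 144
LT 60: heading 144 -> 204
RT 90: heading 204 -> 114
BK 16: (33,0) -> (39.508,-14.617) [heading=114, draw]
RT 282: heading 114 -> 192
RT 125: heading 192 -> 67
FD 18: (39.508,-14.617) -> (46.541,1.952) [heading=67, draw]
LT 180: heading 67 -> 247
Final: pos=(46.541,1.952), heading=247, 5 segment(s) drawn

Answer: 247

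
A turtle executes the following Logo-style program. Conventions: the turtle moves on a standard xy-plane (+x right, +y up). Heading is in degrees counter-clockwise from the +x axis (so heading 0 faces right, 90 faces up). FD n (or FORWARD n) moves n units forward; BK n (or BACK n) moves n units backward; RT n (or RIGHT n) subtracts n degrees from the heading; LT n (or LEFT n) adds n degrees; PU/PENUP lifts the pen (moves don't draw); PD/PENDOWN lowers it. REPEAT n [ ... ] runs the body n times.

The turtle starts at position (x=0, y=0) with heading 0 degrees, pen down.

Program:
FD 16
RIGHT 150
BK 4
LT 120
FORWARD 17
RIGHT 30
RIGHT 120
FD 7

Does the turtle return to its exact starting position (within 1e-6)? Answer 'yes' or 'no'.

Executing turtle program step by step:
Start: pos=(0,0), heading=0, pen down
FD 16: (0,0) -> (16,0) [heading=0, draw]
RT 150: heading 0 -> 210
BK 4: (16,0) -> (19.464,2) [heading=210, draw]
LT 120: heading 210 -> 330
FD 17: (19.464,2) -> (34.187,-6.5) [heading=330, draw]
RT 30: heading 330 -> 300
RT 120: heading 300 -> 180
FD 7: (34.187,-6.5) -> (27.187,-6.5) [heading=180, draw]
Final: pos=(27.187,-6.5), heading=180, 4 segment(s) drawn

Start position: (0, 0)
Final position: (27.187, -6.5)
Distance = 27.953; >= 1e-6 -> NOT closed

Answer: no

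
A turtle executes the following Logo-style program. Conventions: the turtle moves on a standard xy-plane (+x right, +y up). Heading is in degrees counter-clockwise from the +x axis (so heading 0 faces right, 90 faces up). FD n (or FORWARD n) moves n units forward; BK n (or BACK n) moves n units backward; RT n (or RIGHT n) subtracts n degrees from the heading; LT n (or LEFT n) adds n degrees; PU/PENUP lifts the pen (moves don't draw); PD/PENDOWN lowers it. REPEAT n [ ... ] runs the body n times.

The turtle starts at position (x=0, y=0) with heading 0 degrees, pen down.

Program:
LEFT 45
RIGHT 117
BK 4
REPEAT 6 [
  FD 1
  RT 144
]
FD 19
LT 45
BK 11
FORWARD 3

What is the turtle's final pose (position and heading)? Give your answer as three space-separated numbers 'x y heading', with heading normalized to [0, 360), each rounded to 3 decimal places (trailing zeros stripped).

Answer: -8.397 15.273 189

Derivation:
Executing turtle program step by step:
Start: pos=(0,0), heading=0, pen down
LT 45: heading 0 -> 45
RT 117: heading 45 -> 288
BK 4: (0,0) -> (-1.236,3.804) [heading=288, draw]
REPEAT 6 [
  -- iteration 1/6 --
  FD 1: (-1.236,3.804) -> (-0.927,2.853) [heading=288, draw]
  RT 144: heading 288 -> 144
  -- iteration 2/6 --
  FD 1: (-0.927,2.853) -> (-1.736,3.441) [heading=144, draw]
  RT 144: heading 144 -> 0
  -- iteration 3/6 --
  FD 1: (-1.736,3.441) -> (-0.736,3.441) [heading=0, draw]
  RT 144: heading 0 -> 216
  -- iteration 4/6 --
  FD 1: (-0.736,3.441) -> (-1.545,2.853) [heading=216, draw]
  RT 144: heading 216 -> 72
  -- iteration 5/6 --
  FD 1: (-1.545,2.853) -> (-1.236,3.804) [heading=72, draw]
  RT 144: heading 72 -> 288
  -- iteration 6/6 --
  FD 1: (-1.236,3.804) -> (-0.927,2.853) [heading=288, draw]
  RT 144: heading 288 -> 144
]
FD 19: (-0.927,2.853) -> (-16.298,14.021) [heading=144, draw]
LT 45: heading 144 -> 189
BK 11: (-16.298,14.021) -> (-5.434,15.742) [heading=189, draw]
FD 3: (-5.434,15.742) -> (-8.397,15.273) [heading=189, draw]
Final: pos=(-8.397,15.273), heading=189, 10 segment(s) drawn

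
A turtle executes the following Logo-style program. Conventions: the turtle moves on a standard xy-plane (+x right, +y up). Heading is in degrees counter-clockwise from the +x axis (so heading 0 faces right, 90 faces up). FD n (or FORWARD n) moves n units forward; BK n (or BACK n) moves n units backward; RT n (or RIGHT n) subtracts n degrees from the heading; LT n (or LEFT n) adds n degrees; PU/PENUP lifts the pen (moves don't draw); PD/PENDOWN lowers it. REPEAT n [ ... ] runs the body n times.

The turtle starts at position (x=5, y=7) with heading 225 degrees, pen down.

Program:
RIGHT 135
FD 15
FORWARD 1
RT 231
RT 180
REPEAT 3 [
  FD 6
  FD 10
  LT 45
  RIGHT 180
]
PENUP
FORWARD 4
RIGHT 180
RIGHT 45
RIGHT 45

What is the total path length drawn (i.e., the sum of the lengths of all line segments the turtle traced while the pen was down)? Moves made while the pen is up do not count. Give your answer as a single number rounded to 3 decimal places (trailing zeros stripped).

Executing turtle program step by step:
Start: pos=(5,7), heading=225, pen down
RT 135: heading 225 -> 90
FD 15: (5,7) -> (5,22) [heading=90, draw]
FD 1: (5,22) -> (5,23) [heading=90, draw]
RT 231: heading 90 -> 219
RT 180: heading 219 -> 39
REPEAT 3 [
  -- iteration 1/3 --
  FD 6: (5,23) -> (9.663,26.776) [heading=39, draw]
  FD 10: (9.663,26.776) -> (17.434,33.069) [heading=39, draw]
  LT 45: heading 39 -> 84
  RT 180: heading 84 -> 264
  -- iteration 2/3 --
  FD 6: (17.434,33.069) -> (16.807,27.102) [heading=264, draw]
  FD 10: (16.807,27.102) -> (15.762,17.157) [heading=264, draw]
  LT 45: heading 264 -> 309
  RT 180: heading 309 -> 129
  -- iteration 3/3 --
  FD 6: (15.762,17.157) -> (11.986,21.82) [heading=129, draw]
  FD 10: (11.986,21.82) -> (5.693,29.591) [heading=129, draw]
  LT 45: heading 129 -> 174
  RT 180: heading 174 -> 354
]
PU: pen up
FD 4: (5.693,29.591) -> (9.671,29.173) [heading=354, move]
RT 180: heading 354 -> 174
RT 45: heading 174 -> 129
RT 45: heading 129 -> 84
Final: pos=(9.671,29.173), heading=84, 8 segment(s) drawn

Segment lengths:
  seg 1: (5,7) -> (5,22), length = 15
  seg 2: (5,22) -> (5,23), length = 1
  seg 3: (5,23) -> (9.663,26.776), length = 6
  seg 4: (9.663,26.776) -> (17.434,33.069), length = 10
  seg 5: (17.434,33.069) -> (16.807,27.102), length = 6
  seg 6: (16.807,27.102) -> (15.762,17.157), length = 10
  seg 7: (15.762,17.157) -> (11.986,21.82), length = 6
  seg 8: (11.986,21.82) -> (5.693,29.591), length = 10
Total = 64

Answer: 64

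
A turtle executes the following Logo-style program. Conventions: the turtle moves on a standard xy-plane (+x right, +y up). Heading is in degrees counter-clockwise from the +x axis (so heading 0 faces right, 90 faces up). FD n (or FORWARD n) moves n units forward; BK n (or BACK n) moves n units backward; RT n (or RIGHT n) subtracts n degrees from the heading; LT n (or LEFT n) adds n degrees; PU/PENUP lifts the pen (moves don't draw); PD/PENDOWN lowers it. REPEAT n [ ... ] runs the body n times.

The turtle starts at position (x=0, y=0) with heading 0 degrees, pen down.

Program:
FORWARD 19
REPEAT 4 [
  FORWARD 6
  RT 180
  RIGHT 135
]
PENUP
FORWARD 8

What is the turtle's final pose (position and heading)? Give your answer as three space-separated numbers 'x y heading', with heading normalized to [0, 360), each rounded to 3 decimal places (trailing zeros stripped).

Answer: 17 14.485 180

Derivation:
Executing turtle program step by step:
Start: pos=(0,0), heading=0, pen down
FD 19: (0,0) -> (19,0) [heading=0, draw]
REPEAT 4 [
  -- iteration 1/4 --
  FD 6: (19,0) -> (25,0) [heading=0, draw]
  RT 180: heading 0 -> 180
  RT 135: heading 180 -> 45
  -- iteration 2/4 --
  FD 6: (25,0) -> (29.243,4.243) [heading=45, draw]
  RT 180: heading 45 -> 225
  RT 135: heading 225 -> 90
  -- iteration 3/4 --
  FD 6: (29.243,4.243) -> (29.243,10.243) [heading=90, draw]
  RT 180: heading 90 -> 270
  RT 135: heading 270 -> 135
  -- iteration 4/4 --
  FD 6: (29.243,10.243) -> (25,14.485) [heading=135, draw]
  RT 180: heading 135 -> 315
  RT 135: heading 315 -> 180
]
PU: pen up
FD 8: (25,14.485) -> (17,14.485) [heading=180, move]
Final: pos=(17,14.485), heading=180, 5 segment(s) drawn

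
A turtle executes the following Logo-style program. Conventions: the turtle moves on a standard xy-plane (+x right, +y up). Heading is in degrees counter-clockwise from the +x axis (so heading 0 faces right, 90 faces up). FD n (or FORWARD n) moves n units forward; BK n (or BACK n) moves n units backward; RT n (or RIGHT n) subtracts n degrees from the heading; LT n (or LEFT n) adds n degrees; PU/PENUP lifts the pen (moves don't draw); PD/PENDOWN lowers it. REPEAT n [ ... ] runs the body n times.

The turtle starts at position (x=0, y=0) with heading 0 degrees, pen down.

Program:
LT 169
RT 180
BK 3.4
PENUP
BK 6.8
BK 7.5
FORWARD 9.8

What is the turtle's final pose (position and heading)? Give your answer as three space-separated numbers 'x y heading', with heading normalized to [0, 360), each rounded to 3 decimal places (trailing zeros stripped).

Executing turtle program step by step:
Start: pos=(0,0), heading=0, pen down
LT 169: heading 0 -> 169
RT 180: heading 169 -> 349
BK 3.4: (0,0) -> (-3.338,0.649) [heading=349, draw]
PU: pen up
BK 6.8: (-3.338,0.649) -> (-10.013,1.946) [heading=349, move]
BK 7.5: (-10.013,1.946) -> (-17.375,3.377) [heading=349, move]
FD 9.8: (-17.375,3.377) -> (-7.755,1.507) [heading=349, move]
Final: pos=(-7.755,1.507), heading=349, 1 segment(s) drawn

Answer: -7.755 1.507 349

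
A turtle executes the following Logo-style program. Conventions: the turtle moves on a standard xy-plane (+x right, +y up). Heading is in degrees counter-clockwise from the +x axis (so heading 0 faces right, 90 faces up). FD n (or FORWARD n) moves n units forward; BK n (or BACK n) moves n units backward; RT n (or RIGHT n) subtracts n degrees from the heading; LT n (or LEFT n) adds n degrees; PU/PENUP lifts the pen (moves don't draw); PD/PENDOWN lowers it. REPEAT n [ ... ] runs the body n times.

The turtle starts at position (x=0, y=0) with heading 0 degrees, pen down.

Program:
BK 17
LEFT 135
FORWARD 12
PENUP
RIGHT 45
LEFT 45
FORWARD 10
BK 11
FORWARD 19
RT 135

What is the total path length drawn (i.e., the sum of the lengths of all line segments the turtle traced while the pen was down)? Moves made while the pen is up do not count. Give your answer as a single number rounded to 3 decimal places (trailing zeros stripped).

Executing turtle program step by step:
Start: pos=(0,0), heading=0, pen down
BK 17: (0,0) -> (-17,0) [heading=0, draw]
LT 135: heading 0 -> 135
FD 12: (-17,0) -> (-25.485,8.485) [heading=135, draw]
PU: pen up
RT 45: heading 135 -> 90
LT 45: heading 90 -> 135
FD 10: (-25.485,8.485) -> (-32.556,15.556) [heading=135, move]
BK 11: (-32.556,15.556) -> (-24.778,7.778) [heading=135, move]
FD 19: (-24.778,7.778) -> (-38.213,21.213) [heading=135, move]
RT 135: heading 135 -> 0
Final: pos=(-38.213,21.213), heading=0, 2 segment(s) drawn

Segment lengths:
  seg 1: (0,0) -> (-17,0), length = 17
  seg 2: (-17,0) -> (-25.485,8.485), length = 12
Total = 29

Answer: 29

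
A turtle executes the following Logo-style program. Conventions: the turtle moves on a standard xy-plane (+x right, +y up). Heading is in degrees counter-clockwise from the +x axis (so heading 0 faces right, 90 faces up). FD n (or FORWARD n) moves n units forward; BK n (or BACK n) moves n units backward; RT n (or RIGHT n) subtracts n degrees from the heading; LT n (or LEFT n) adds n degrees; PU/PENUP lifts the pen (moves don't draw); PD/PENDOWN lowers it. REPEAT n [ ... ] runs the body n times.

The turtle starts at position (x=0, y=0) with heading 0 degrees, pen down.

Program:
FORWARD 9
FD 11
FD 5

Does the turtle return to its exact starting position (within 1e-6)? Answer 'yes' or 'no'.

Executing turtle program step by step:
Start: pos=(0,0), heading=0, pen down
FD 9: (0,0) -> (9,0) [heading=0, draw]
FD 11: (9,0) -> (20,0) [heading=0, draw]
FD 5: (20,0) -> (25,0) [heading=0, draw]
Final: pos=(25,0), heading=0, 3 segment(s) drawn

Start position: (0, 0)
Final position: (25, 0)
Distance = 25; >= 1e-6 -> NOT closed

Answer: no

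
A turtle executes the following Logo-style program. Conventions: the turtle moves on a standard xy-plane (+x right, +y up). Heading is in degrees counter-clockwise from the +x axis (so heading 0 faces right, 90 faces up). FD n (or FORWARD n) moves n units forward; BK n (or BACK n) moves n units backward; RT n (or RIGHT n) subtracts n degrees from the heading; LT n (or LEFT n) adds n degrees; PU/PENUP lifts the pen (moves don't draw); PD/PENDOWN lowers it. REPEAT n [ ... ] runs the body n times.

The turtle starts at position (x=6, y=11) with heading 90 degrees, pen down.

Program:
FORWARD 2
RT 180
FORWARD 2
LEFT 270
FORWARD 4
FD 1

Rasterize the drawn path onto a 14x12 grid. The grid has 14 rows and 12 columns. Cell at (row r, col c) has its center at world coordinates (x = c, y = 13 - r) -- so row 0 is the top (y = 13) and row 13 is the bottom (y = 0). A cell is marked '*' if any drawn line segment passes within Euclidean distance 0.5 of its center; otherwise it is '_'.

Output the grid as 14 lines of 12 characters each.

Answer: ______*_____
______*_____
_******_____
____________
____________
____________
____________
____________
____________
____________
____________
____________
____________
____________

Derivation:
Segment 0: (6,11) -> (6,13)
Segment 1: (6,13) -> (6,11)
Segment 2: (6,11) -> (2,11)
Segment 3: (2,11) -> (1,11)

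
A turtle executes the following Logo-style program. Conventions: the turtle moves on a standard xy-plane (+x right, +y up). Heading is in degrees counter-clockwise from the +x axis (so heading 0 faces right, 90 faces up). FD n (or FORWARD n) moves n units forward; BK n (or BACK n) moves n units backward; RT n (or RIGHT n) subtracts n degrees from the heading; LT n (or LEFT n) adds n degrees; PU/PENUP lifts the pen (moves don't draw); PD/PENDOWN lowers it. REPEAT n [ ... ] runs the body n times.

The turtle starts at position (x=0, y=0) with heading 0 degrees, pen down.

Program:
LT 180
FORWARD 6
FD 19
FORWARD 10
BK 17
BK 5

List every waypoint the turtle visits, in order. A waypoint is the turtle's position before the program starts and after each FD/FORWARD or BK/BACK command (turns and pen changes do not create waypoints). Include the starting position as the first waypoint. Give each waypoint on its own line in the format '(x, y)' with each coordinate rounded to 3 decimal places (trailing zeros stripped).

Answer: (0, 0)
(-6, 0)
(-25, 0)
(-35, 0)
(-18, 0)
(-13, 0)

Derivation:
Executing turtle program step by step:
Start: pos=(0,0), heading=0, pen down
LT 180: heading 0 -> 180
FD 6: (0,0) -> (-6,0) [heading=180, draw]
FD 19: (-6,0) -> (-25,0) [heading=180, draw]
FD 10: (-25,0) -> (-35,0) [heading=180, draw]
BK 17: (-35,0) -> (-18,0) [heading=180, draw]
BK 5: (-18,0) -> (-13,0) [heading=180, draw]
Final: pos=(-13,0), heading=180, 5 segment(s) drawn
Waypoints (6 total):
(0, 0)
(-6, 0)
(-25, 0)
(-35, 0)
(-18, 0)
(-13, 0)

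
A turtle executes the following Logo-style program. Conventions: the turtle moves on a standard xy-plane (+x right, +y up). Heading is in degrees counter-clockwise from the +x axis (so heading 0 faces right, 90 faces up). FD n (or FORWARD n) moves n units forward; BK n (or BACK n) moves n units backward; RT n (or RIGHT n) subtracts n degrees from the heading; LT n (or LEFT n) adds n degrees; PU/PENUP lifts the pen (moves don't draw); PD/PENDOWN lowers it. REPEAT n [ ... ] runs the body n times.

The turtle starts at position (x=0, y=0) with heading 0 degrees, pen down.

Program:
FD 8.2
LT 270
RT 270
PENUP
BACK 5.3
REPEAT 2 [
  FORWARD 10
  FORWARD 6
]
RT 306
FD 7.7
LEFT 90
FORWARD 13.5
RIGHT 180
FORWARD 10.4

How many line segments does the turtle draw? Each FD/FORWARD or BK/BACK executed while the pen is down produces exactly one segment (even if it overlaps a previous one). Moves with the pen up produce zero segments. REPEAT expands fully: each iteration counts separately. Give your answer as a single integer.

Answer: 1

Derivation:
Executing turtle program step by step:
Start: pos=(0,0), heading=0, pen down
FD 8.2: (0,0) -> (8.2,0) [heading=0, draw]
LT 270: heading 0 -> 270
RT 270: heading 270 -> 0
PU: pen up
BK 5.3: (8.2,0) -> (2.9,0) [heading=0, move]
REPEAT 2 [
  -- iteration 1/2 --
  FD 10: (2.9,0) -> (12.9,0) [heading=0, move]
  FD 6: (12.9,0) -> (18.9,0) [heading=0, move]
  -- iteration 2/2 --
  FD 10: (18.9,0) -> (28.9,0) [heading=0, move]
  FD 6: (28.9,0) -> (34.9,0) [heading=0, move]
]
RT 306: heading 0 -> 54
FD 7.7: (34.9,0) -> (39.426,6.229) [heading=54, move]
LT 90: heading 54 -> 144
FD 13.5: (39.426,6.229) -> (28.504,14.165) [heading=144, move]
RT 180: heading 144 -> 324
FD 10.4: (28.504,14.165) -> (36.918,8.052) [heading=324, move]
Final: pos=(36.918,8.052), heading=324, 1 segment(s) drawn
Segments drawn: 1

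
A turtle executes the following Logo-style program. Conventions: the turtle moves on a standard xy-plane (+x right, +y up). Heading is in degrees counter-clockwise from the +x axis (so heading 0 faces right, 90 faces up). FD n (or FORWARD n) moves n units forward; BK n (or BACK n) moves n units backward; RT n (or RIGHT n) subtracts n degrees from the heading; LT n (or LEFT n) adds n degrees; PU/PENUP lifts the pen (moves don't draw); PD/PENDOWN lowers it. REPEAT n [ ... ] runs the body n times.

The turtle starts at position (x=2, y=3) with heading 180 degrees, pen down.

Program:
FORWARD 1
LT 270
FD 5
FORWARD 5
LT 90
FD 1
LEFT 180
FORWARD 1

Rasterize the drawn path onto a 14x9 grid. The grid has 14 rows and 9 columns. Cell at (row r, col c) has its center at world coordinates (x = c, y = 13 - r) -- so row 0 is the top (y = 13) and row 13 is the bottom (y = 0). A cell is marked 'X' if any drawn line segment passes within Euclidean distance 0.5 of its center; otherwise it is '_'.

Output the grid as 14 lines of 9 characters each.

Answer: XX_______
_X_______
_X_______
_X_______
_X_______
_X_______
_X_______
_X_______
_X_______
_X_______
_XX______
_________
_________
_________

Derivation:
Segment 0: (2,3) -> (1,3)
Segment 1: (1,3) -> (1,8)
Segment 2: (1,8) -> (1,13)
Segment 3: (1,13) -> (0,13)
Segment 4: (0,13) -> (1,13)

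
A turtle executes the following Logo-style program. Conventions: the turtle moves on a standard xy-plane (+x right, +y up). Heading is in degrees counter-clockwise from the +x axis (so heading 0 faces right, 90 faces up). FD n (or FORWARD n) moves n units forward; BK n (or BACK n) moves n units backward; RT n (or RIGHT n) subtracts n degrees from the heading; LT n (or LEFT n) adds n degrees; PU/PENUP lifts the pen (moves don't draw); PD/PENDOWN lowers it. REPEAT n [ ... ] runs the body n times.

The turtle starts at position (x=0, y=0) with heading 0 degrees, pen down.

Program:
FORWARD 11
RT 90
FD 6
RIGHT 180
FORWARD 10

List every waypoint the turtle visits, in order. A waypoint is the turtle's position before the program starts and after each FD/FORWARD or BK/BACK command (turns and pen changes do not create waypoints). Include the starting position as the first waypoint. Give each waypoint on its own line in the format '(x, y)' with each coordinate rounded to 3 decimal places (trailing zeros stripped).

Answer: (0, 0)
(11, 0)
(11, -6)
(11, 4)

Derivation:
Executing turtle program step by step:
Start: pos=(0,0), heading=0, pen down
FD 11: (0,0) -> (11,0) [heading=0, draw]
RT 90: heading 0 -> 270
FD 6: (11,0) -> (11,-6) [heading=270, draw]
RT 180: heading 270 -> 90
FD 10: (11,-6) -> (11,4) [heading=90, draw]
Final: pos=(11,4), heading=90, 3 segment(s) drawn
Waypoints (4 total):
(0, 0)
(11, 0)
(11, -6)
(11, 4)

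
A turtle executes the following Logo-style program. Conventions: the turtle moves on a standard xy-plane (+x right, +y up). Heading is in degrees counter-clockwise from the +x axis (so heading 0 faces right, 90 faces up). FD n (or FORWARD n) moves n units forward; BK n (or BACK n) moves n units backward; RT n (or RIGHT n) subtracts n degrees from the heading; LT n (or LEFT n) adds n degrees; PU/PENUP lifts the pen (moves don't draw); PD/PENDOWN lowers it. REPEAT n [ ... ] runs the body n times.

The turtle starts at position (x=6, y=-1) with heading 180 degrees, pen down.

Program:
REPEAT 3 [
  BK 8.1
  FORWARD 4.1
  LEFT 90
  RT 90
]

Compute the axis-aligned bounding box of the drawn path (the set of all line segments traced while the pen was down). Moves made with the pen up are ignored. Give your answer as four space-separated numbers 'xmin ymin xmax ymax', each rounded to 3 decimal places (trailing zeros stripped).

Executing turtle program step by step:
Start: pos=(6,-1), heading=180, pen down
REPEAT 3 [
  -- iteration 1/3 --
  BK 8.1: (6,-1) -> (14.1,-1) [heading=180, draw]
  FD 4.1: (14.1,-1) -> (10,-1) [heading=180, draw]
  LT 90: heading 180 -> 270
  RT 90: heading 270 -> 180
  -- iteration 2/3 --
  BK 8.1: (10,-1) -> (18.1,-1) [heading=180, draw]
  FD 4.1: (18.1,-1) -> (14,-1) [heading=180, draw]
  LT 90: heading 180 -> 270
  RT 90: heading 270 -> 180
  -- iteration 3/3 --
  BK 8.1: (14,-1) -> (22.1,-1) [heading=180, draw]
  FD 4.1: (22.1,-1) -> (18,-1) [heading=180, draw]
  LT 90: heading 180 -> 270
  RT 90: heading 270 -> 180
]
Final: pos=(18,-1), heading=180, 6 segment(s) drawn

Segment endpoints: x in {6, 10, 14, 14.1, 18, 18.1, 22.1}, y in {-1, -1, -1, -1, -1}
xmin=6, ymin=-1, xmax=22.1, ymax=-1

Answer: 6 -1 22.1 -1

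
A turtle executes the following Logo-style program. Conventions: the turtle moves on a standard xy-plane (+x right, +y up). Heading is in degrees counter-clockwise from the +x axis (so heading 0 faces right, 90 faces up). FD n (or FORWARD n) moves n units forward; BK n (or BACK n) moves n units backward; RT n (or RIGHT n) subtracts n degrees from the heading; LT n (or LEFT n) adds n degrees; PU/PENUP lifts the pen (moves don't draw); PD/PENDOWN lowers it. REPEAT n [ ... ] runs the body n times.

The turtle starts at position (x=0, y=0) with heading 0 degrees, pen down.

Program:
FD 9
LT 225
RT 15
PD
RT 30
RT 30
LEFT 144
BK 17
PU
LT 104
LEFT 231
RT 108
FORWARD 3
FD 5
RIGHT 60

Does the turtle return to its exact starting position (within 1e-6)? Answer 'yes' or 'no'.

Executing turtle program step by step:
Start: pos=(0,0), heading=0, pen down
FD 9: (0,0) -> (9,0) [heading=0, draw]
LT 225: heading 0 -> 225
RT 15: heading 225 -> 210
PD: pen down
RT 30: heading 210 -> 180
RT 30: heading 180 -> 150
LT 144: heading 150 -> 294
BK 17: (9,0) -> (2.085,15.53) [heading=294, draw]
PU: pen up
LT 104: heading 294 -> 38
LT 231: heading 38 -> 269
RT 108: heading 269 -> 161
FD 3: (2.085,15.53) -> (-0.751,16.507) [heading=161, move]
FD 5: (-0.751,16.507) -> (-5.479,18.135) [heading=161, move]
RT 60: heading 161 -> 101
Final: pos=(-5.479,18.135), heading=101, 2 segment(s) drawn

Start position: (0, 0)
Final position: (-5.479, 18.135)
Distance = 18.944; >= 1e-6 -> NOT closed

Answer: no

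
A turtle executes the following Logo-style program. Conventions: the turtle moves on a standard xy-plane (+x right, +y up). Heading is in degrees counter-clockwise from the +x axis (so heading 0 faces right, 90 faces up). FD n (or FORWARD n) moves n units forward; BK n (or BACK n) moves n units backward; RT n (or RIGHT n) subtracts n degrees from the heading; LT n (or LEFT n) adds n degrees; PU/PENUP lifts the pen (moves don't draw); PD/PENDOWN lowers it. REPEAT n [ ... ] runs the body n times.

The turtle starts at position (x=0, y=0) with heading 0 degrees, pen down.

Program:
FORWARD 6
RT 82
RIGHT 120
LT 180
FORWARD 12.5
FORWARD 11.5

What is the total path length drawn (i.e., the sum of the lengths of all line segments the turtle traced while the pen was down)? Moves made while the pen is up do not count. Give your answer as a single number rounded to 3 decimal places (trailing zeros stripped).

Executing turtle program step by step:
Start: pos=(0,0), heading=0, pen down
FD 6: (0,0) -> (6,0) [heading=0, draw]
RT 82: heading 0 -> 278
RT 120: heading 278 -> 158
LT 180: heading 158 -> 338
FD 12.5: (6,0) -> (17.59,-4.683) [heading=338, draw]
FD 11.5: (17.59,-4.683) -> (28.252,-8.991) [heading=338, draw]
Final: pos=(28.252,-8.991), heading=338, 3 segment(s) drawn

Segment lengths:
  seg 1: (0,0) -> (6,0), length = 6
  seg 2: (6,0) -> (17.59,-4.683), length = 12.5
  seg 3: (17.59,-4.683) -> (28.252,-8.991), length = 11.5
Total = 30

Answer: 30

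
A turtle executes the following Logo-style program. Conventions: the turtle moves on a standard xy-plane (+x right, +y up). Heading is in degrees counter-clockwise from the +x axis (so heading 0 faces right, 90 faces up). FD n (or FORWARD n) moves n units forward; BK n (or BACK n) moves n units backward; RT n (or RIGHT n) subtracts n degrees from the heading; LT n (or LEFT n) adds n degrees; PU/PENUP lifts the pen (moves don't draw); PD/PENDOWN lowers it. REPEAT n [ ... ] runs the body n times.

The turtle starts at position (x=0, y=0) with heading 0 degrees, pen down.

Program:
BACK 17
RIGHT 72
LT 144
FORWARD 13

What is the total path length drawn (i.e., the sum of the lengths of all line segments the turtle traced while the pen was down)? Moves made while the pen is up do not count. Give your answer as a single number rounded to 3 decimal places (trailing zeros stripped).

Executing turtle program step by step:
Start: pos=(0,0), heading=0, pen down
BK 17: (0,0) -> (-17,0) [heading=0, draw]
RT 72: heading 0 -> 288
LT 144: heading 288 -> 72
FD 13: (-17,0) -> (-12.983,12.364) [heading=72, draw]
Final: pos=(-12.983,12.364), heading=72, 2 segment(s) drawn

Segment lengths:
  seg 1: (0,0) -> (-17,0), length = 17
  seg 2: (-17,0) -> (-12.983,12.364), length = 13
Total = 30

Answer: 30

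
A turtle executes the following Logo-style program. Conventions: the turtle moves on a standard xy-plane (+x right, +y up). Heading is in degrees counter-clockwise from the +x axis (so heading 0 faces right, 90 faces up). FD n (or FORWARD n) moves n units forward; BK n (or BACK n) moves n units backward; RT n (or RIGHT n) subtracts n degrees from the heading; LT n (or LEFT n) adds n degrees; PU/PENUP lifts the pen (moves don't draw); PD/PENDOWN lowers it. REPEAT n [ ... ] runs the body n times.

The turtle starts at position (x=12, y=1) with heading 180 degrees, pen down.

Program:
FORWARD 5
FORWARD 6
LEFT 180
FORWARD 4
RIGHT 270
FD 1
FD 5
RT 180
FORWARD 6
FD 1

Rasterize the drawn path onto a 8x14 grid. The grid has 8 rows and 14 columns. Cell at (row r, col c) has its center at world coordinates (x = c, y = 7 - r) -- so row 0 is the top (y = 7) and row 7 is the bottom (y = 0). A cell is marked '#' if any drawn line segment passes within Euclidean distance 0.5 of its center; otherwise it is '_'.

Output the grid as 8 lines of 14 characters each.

Segment 0: (12,1) -> (7,1)
Segment 1: (7,1) -> (1,1)
Segment 2: (1,1) -> (5,1)
Segment 3: (5,1) -> (5,2)
Segment 4: (5,2) -> (5,7)
Segment 5: (5,7) -> (5,1)
Segment 6: (5,1) -> (5,0)

Answer: _____#________
_____#________
_____#________
_____#________
_____#________
_____#________
_############_
_____#________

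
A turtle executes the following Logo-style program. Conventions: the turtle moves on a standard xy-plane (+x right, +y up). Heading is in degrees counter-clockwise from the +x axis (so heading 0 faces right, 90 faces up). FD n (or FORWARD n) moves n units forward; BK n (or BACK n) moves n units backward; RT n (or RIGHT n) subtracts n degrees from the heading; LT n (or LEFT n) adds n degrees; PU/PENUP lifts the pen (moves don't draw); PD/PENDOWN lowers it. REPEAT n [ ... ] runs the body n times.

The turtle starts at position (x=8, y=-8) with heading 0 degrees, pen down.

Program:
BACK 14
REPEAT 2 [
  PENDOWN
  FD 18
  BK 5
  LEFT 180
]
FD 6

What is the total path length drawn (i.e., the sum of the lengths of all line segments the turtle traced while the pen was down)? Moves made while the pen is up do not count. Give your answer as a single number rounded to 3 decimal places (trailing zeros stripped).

Answer: 66

Derivation:
Executing turtle program step by step:
Start: pos=(8,-8), heading=0, pen down
BK 14: (8,-8) -> (-6,-8) [heading=0, draw]
REPEAT 2 [
  -- iteration 1/2 --
  PD: pen down
  FD 18: (-6,-8) -> (12,-8) [heading=0, draw]
  BK 5: (12,-8) -> (7,-8) [heading=0, draw]
  LT 180: heading 0 -> 180
  -- iteration 2/2 --
  PD: pen down
  FD 18: (7,-8) -> (-11,-8) [heading=180, draw]
  BK 5: (-11,-8) -> (-6,-8) [heading=180, draw]
  LT 180: heading 180 -> 0
]
FD 6: (-6,-8) -> (0,-8) [heading=0, draw]
Final: pos=(0,-8), heading=0, 6 segment(s) drawn

Segment lengths:
  seg 1: (8,-8) -> (-6,-8), length = 14
  seg 2: (-6,-8) -> (12,-8), length = 18
  seg 3: (12,-8) -> (7,-8), length = 5
  seg 4: (7,-8) -> (-11,-8), length = 18
  seg 5: (-11,-8) -> (-6,-8), length = 5
  seg 6: (-6,-8) -> (0,-8), length = 6
Total = 66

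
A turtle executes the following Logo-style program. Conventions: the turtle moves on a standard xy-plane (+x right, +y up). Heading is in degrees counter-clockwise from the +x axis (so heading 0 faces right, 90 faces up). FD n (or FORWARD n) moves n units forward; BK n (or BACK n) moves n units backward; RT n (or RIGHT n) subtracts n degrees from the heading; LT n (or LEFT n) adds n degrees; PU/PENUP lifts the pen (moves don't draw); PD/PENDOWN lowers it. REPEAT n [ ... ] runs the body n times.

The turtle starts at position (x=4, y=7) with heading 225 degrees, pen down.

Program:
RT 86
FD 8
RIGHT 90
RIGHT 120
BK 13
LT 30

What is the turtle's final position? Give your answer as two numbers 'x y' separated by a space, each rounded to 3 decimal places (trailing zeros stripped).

Answer: -6.27 24.54

Derivation:
Executing turtle program step by step:
Start: pos=(4,7), heading=225, pen down
RT 86: heading 225 -> 139
FD 8: (4,7) -> (-2.038,12.248) [heading=139, draw]
RT 90: heading 139 -> 49
RT 120: heading 49 -> 289
BK 13: (-2.038,12.248) -> (-6.27,24.54) [heading=289, draw]
LT 30: heading 289 -> 319
Final: pos=(-6.27,24.54), heading=319, 2 segment(s) drawn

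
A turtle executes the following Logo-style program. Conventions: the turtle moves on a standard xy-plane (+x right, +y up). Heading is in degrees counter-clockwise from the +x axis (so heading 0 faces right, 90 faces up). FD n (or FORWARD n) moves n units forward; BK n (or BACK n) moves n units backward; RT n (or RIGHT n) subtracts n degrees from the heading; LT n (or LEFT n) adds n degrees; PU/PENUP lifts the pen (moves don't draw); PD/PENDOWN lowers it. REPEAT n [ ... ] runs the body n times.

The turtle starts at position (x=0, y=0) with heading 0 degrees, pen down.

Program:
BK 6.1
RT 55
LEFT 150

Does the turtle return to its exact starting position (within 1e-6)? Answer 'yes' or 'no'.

Answer: no

Derivation:
Executing turtle program step by step:
Start: pos=(0,0), heading=0, pen down
BK 6.1: (0,0) -> (-6.1,0) [heading=0, draw]
RT 55: heading 0 -> 305
LT 150: heading 305 -> 95
Final: pos=(-6.1,0), heading=95, 1 segment(s) drawn

Start position: (0, 0)
Final position: (-6.1, 0)
Distance = 6.1; >= 1e-6 -> NOT closed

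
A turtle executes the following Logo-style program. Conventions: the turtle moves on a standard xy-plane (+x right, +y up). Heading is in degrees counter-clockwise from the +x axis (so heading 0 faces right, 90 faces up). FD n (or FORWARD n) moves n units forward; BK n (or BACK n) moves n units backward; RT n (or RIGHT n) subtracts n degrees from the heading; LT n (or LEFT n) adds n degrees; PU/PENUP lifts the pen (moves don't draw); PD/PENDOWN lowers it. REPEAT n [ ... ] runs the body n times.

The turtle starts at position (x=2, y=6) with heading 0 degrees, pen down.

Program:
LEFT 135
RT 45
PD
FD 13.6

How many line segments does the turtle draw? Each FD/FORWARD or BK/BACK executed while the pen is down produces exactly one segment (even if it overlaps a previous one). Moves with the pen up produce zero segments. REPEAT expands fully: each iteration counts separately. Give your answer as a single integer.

Answer: 1

Derivation:
Executing turtle program step by step:
Start: pos=(2,6), heading=0, pen down
LT 135: heading 0 -> 135
RT 45: heading 135 -> 90
PD: pen down
FD 13.6: (2,6) -> (2,19.6) [heading=90, draw]
Final: pos=(2,19.6), heading=90, 1 segment(s) drawn
Segments drawn: 1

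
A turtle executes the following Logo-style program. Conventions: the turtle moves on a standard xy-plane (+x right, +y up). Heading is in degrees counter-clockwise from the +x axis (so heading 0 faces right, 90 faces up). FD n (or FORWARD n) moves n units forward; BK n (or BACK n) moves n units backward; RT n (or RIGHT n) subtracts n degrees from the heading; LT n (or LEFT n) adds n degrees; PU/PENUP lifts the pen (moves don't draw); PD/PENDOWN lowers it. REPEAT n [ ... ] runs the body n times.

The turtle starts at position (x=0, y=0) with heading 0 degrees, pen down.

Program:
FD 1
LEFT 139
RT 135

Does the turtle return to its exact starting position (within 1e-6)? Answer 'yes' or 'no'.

Answer: no

Derivation:
Executing turtle program step by step:
Start: pos=(0,0), heading=0, pen down
FD 1: (0,0) -> (1,0) [heading=0, draw]
LT 139: heading 0 -> 139
RT 135: heading 139 -> 4
Final: pos=(1,0), heading=4, 1 segment(s) drawn

Start position: (0, 0)
Final position: (1, 0)
Distance = 1; >= 1e-6 -> NOT closed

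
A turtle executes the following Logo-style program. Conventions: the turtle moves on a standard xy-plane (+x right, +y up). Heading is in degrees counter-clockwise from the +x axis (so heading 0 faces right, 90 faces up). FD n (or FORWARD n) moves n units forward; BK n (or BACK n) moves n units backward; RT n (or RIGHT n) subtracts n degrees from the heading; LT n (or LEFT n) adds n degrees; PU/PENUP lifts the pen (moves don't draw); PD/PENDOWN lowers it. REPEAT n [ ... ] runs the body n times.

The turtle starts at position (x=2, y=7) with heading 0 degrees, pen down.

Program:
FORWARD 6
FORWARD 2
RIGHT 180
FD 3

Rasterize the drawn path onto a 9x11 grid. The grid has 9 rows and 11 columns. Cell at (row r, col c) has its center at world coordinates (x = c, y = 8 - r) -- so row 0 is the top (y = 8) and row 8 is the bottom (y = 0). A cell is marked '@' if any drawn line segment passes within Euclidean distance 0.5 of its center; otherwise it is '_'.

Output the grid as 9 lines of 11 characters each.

Segment 0: (2,7) -> (8,7)
Segment 1: (8,7) -> (10,7)
Segment 2: (10,7) -> (7,7)

Answer: ___________
__@@@@@@@@@
___________
___________
___________
___________
___________
___________
___________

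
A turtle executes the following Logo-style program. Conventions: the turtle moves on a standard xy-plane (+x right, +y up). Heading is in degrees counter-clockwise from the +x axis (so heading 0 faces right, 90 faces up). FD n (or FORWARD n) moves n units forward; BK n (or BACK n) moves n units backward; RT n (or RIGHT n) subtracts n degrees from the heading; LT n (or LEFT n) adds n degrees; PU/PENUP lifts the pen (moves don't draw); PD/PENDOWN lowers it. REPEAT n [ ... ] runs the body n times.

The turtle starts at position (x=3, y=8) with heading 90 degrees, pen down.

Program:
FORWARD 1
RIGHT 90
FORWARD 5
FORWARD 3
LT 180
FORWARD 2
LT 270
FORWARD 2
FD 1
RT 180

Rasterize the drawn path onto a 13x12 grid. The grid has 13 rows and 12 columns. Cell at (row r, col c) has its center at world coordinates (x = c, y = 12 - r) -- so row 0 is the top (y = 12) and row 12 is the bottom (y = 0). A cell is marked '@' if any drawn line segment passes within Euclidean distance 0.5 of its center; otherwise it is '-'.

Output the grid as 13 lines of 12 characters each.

Answer: ---------@--
---------@--
---------@--
---@@@@@@@@@
---@--------
------------
------------
------------
------------
------------
------------
------------
------------

Derivation:
Segment 0: (3,8) -> (3,9)
Segment 1: (3,9) -> (8,9)
Segment 2: (8,9) -> (11,9)
Segment 3: (11,9) -> (9,9)
Segment 4: (9,9) -> (9,11)
Segment 5: (9,11) -> (9,12)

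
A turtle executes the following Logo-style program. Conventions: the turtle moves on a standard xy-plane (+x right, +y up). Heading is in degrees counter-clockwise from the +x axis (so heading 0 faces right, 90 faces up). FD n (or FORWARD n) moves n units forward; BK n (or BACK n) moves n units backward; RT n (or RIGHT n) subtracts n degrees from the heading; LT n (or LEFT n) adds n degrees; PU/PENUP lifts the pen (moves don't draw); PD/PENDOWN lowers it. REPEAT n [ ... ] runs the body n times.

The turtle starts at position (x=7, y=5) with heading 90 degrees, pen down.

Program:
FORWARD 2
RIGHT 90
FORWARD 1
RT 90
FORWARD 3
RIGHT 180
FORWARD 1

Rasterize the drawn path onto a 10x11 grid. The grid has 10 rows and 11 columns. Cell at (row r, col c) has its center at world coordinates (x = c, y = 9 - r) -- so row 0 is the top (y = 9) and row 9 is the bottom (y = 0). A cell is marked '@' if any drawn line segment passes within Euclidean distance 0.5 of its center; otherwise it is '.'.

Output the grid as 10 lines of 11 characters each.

Segment 0: (7,5) -> (7,7)
Segment 1: (7,7) -> (8,7)
Segment 2: (8,7) -> (8,4)
Segment 3: (8,4) -> (8,5)

Answer: ...........
...........
.......@@..
.......@@..
.......@@..
........@..
...........
...........
...........
...........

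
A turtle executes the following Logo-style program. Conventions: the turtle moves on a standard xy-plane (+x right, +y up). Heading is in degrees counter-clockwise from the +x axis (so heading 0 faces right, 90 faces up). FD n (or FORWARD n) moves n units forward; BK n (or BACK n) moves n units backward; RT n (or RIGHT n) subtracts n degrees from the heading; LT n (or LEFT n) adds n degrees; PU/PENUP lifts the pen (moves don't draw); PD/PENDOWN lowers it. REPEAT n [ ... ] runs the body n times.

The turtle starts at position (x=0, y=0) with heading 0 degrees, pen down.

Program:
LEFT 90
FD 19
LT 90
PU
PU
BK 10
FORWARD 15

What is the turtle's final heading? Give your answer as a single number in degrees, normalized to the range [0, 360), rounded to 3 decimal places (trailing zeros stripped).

Executing turtle program step by step:
Start: pos=(0,0), heading=0, pen down
LT 90: heading 0 -> 90
FD 19: (0,0) -> (0,19) [heading=90, draw]
LT 90: heading 90 -> 180
PU: pen up
PU: pen up
BK 10: (0,19) -> (10,19) [heading=180, move]
FD 15: (10,19) -> (-5,19) [heading=180, move]
Final: pos=(-5,19), heading=180, 1 segment(s) drawn

Answer: 180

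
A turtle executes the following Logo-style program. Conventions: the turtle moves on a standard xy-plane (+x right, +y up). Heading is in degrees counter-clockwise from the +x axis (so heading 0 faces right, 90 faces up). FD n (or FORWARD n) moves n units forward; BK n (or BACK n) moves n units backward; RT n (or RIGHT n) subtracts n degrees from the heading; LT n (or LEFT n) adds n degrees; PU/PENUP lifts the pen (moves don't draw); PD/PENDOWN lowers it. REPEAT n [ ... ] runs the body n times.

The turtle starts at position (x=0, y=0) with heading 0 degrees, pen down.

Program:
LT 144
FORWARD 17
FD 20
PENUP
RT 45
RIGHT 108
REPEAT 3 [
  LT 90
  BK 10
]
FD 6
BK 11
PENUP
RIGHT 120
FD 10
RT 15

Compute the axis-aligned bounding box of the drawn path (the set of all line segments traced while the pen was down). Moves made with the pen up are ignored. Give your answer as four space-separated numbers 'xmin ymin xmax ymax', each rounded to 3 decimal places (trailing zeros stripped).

Answer: -29.934 0 0 21.748

Derivation:
Executing turtle program step by step:
Start: pos=(0,0), heading=0, pen down
LT 144: heading 0 -> 144
FD 17: (0,0) -> (-13.753,9.992) [heading=144, draw]
FD 20: (-13.753,9.992) -> (-29.934,21.748) [heading=144, draw]
PU: pen up
RT 45: heading 144 -> 99
RT 108: heading 99 -> 351
REPEAT 3 [
  -- iteration 1/3 --
  LT 90: heading 351 -> 81
  BK 10: (-29.934,21.748) -> (-31.498,11.871) [heading=81, move]
  -- iteration 2/3 --
  LT 90: heading 81 -> 171
  BK 10: (-31.498,11.871) -> (-21.621,10.307) [heading=171, move]
  -- iteration 3/3 --
  LT 90: heading 171 -> 261
  BK 10: (-21.621,10.307) -> (-20.057,20.184) [heading=261, move]
]
FD 6: (-20.057,20.184) -> (-20.995,14.258) [heading=261, move]
BK 11: (-20.995,14.258) -> (-19.275,25.122) [heading=261, move]
PU: pen up
RT 120: heading 261 -> 141
FD 10: (-19.275,25.122) -> (-27.046,31.415) [heading=141, move]
RT 15: heading 141 -> 126
Final: pos=(-27.046,31.415), heading=126, 2 segment(s) drawn

Segment endpoints: x in {-29.934, -13.753, 0}, y in {0, 9.992, 21.748}
xmin=-29.934, ymin=0, xmax=0, ymax=21.748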